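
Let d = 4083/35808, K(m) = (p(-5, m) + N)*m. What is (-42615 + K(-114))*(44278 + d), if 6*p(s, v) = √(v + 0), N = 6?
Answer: -22883676034131/11936 - 10041567811*I*√114/11936 ≈ -1.9172e+9 - 8.9825e+6*I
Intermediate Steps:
p(s, v) = √v/6 (p(s, v) = √(v + 0)/6 = √v/6)
K(m) = m*(6 + √m/6) (K(m) = (√m/6 + 6)*m = (6 + √m/6)*m = m*(6 + √m/6))
d = 1361/11936 (d = 4083*(1/35808) = 1361/11936 ≈ 0.11402)
(-42615 + K(-114))*(44278 + d) = (-42615 + (⅙)*(-114)*(36 + √(-114)))*(44278 + 1361/11936) = (-42615 + (⅙)*(-114)*(36 + I*√114))*(528503569/11936) = (-42615 + (-684 - 19*I*√114))*(528503569/11936) = (-43299 - 19*I*√114)*(528503569/11936) = -22883676034131/11936 - 10041567811*I*√114/11936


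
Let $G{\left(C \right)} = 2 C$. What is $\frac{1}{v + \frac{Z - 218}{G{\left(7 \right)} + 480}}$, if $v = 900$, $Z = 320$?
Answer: $\frac{247}{222351} \approx 0.0011109$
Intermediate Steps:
$\frac{1}{v + \frac{Z - 218}{G{\left(7 \right)} + 480}} = \frac{1}{900 + \frac{320 - 218}{2 \cdot 7 + 480}} = \frac{1}{900 + \frac{102}{14 + 480}} = \frac{1}{900 + \frac{102}{494}} = \frac{1}{900 + 102 \cdot \frac{1}{494}} = \frac{1}{900 + \frac{51}{247}} = \frac{1}{\frac{222351}{247}} = \frac{247}{222351}$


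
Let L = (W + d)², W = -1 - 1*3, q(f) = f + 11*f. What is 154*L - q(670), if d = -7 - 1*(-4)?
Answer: -494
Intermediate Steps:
q(f) = 12*f
W = -4 (W = -1 - 3 = -4)
d = -3 (d = -7 + 4 = -3)
L = 49 (L = (-4 - 3)² = (-7)² = 49)
154*L - q(670) = 154*49 - 12*670 = 7546 - 1*8040 = 7546 - 8040 = -494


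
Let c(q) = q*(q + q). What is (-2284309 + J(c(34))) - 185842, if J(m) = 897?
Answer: -2469254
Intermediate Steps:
c(q) = 2*q² (c(q) = q*(2*q) = 2*q²)
(-2284309 + J(c(34))) - 185842 = (-2284309 + 897) - 185842 = -2283412 - 185842 = -2469254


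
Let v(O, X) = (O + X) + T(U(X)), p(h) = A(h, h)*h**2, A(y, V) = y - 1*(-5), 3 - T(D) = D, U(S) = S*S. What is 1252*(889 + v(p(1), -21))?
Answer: 545872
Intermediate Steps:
U(S) = S**2
T(D) = 3 - D
A(y, V) = 5 + y (A(y, V) = y + 5 = 5 + y)
p(h) = h**2*(5 + h) (p(h) = (5 + h)*h**2 = h**2*(5 + h))
v(O, X) = 3 + O + X - X**2 (v(O, X) = (O + X) + (3 - X**2) = 3 + O + X - X**2)
1252*(889 + v(p(1), -21)) = 1252*(889 + (3 + 1**2*(5 + 1) - 21 - 1*(-21)**2)) = 1252*(889 + (3 + 1*6 - 21 - 1*441)) = 1252*(889 + (3 + 6 - 21 - 441)) = 1252*(889 - 453) = 1252*436 = 545872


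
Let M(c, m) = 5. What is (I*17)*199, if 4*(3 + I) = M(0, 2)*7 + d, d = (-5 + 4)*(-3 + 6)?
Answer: 16915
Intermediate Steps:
d = -3 (d = -1*3 = -3)
I = 5 (I = -3 + (5*7 - 3)/4 = -3 + (35 - 3)/4 = -3 + (¼)*32 = -3 + 8 = 5)
(I*17)*199 = (5*17)*199 = 85*199 = 16915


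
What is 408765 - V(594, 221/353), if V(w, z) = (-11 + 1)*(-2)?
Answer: 408745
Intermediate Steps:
V(w, z) = 20 (V(w, z) = -10*(-2) = 20)
408765 - V(594, 221/353) = 408765 - 1*20 = 408765 - 20 = 408745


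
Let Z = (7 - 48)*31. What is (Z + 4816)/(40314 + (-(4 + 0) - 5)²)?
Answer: 709/8079 ≈ 0.087758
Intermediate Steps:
Z = -1271 (Z = -41*31 = -1271)
(Z + 4816)/(40314 + (-(4 + 0) - 5)²) = (-1271 + 4816)/(40314 + (-(4 + 0) - 5)²) = 3545/(40314 + (-1*4 - 5)²) = 3545/(40314 + (-4 - 5)²) = 3545/(40314 + (-9)²) = 3545/(40314 + 81) = 3545/40395 = 3545*(1/40395) = 709/8079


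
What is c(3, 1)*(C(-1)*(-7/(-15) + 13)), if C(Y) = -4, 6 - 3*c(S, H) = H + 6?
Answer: 808/45 ≈ 17.956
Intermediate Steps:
c(S, H) = -H/3 (c(S, H) = 2 - (H + 6)/3 = 2 - (6 + H)/3 = 2 + (-2 - H/3) = -H/3)
c(3, 1)*(C(-1)*(-7/(-15) + 13)) = (-⅓*1)*(-4*(-7/(-15) + 13)) = -(-4)*(-7*(-1/15) + 13)/3 = -(-4)*(7/15 + 13)/3 = -(-4)*202/(3*15) = -⅓*(-808/15) = 808/45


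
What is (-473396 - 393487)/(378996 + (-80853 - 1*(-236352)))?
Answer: -288961/178165 ≈ -1.6219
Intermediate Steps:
(-473396 - 393487)/(378996 + (-80853 - 1*(-236352))) = -866883/(378996 + (-80853 + 236352)) = -866883/(378996 + 155499) = -866883/534495 = -866883*1/534495 = -288961/178165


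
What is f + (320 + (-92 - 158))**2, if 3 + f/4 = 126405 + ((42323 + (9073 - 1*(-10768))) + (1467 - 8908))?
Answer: 729400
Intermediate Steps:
f = 724500 (f = -12 + 4*(126405 + ((42323 + (9073 - 1*(-10768))) + (1467 - 8908))) = -12 + 4*(126405 + ((42323 + (9073 + 10768)) - 7441)) = -12 + 4*(126405 + ((42323 + 19841) - 7441)) = -12 + 4*(126405 + (62164 - 7441)) = -12 + 4*(126405 + 54723) = -12 + 4*181128 = -12 + 724512 = 724500)
f + (320 + (-92 - 158))**2 = 724500 + (320 + (-92 - 158))**2 = 724500 + (320 - 250)**2 = 724500 + 70**2 = 724500 + 4900 = 729400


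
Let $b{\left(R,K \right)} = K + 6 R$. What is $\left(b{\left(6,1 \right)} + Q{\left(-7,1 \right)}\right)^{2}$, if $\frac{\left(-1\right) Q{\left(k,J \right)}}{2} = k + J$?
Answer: $2401$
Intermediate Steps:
$Q{\left(k,J \right)} = - 2 J - 2 k$ ($Q{\left(k,J \right)} = - 2 \left(k + J\right) = - 2 \left(J + k\right) = - 2 J - 2 k$)
$\left(b{\left(6,1 \right)} + Q{\left(-7,1 \right)}\right)^{2} = \left(\left(1 + 6 \cdot 6\right) - -12\right)^{2} = \left(\left(1 + 36\right) + \left(-2 + 14\right)\right)^{2} = \left(37 + 12\right)^{2} = 49^{2} = 2401$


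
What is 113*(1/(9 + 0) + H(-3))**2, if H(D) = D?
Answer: 76388/81 ≈ 943.06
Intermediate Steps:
113*(1/(9 + 0) + H(-3))**2 = 113*(1/(9 + 0) - 3)**2 = 113*(1/9 - 3)**2 = 113*(-26/9)**2 = 113*(676/81) = 76388/81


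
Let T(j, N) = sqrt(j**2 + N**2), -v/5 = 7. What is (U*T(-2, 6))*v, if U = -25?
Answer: 1750*sqrt(10) ≈ 5534.0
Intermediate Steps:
v = -35 (v = -5*7 = -35)
T(j, N) = sqrt(N**2 + j**2)
(U*T(-2, 6))*v = -25*sqrt(6**2 + (-2)**2)*(-35) = -25*sqrt(36 + 4)*(-35) = -50*sqrt(10)*(-35) = 1750*sqrt(10)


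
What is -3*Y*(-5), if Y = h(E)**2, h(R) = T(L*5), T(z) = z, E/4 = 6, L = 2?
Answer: 1500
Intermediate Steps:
E = 24 (E = 4*6 = 24)
h(R) = 10 (h(R) = 2*5 = 10)
Y = 100 (Y = 10**2 = 100)
-3*Y*(-5) = -3*100*(-5) = -300*(-5) = 1500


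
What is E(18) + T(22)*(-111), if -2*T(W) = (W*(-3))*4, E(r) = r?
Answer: -14634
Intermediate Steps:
T(W) = 6*W (T(W) = -W*(-3)*4/2 = -(-3*W)*4/2 = -(-6)*W = 6*W)
E(18) + T(22)*(-111) = 18 + (6*22)*(-111) = 18 + 132*(-111) = 18 - 14652 = -14634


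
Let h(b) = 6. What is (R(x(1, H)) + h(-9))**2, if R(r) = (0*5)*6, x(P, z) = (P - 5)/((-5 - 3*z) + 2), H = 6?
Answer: 36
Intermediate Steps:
x(P, z) = (-5 + P)/(-3 - 3*z)
R(r) = 0 (R(r) = 0*6 = 0)
(R(x(1, H)) + h(-9))**2 = (0 + 6)**2 = 6**2 = 36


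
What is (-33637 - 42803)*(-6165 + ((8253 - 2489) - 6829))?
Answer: 552661200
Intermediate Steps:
(-33637 - 42803)*(-6165 + ((8253 - 2489) - 6829)) = -76440*(-6165 + (5764 - 6829)) = -76440*(-6165 - 1065) = -76440*(-7230) = 552661200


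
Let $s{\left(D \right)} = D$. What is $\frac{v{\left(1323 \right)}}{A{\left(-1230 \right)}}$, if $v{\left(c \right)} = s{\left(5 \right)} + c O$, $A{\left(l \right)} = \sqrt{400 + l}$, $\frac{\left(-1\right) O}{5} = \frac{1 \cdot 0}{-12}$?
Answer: $- \frac{i \sqrt{830}}{166} \approx - 0.17355 i$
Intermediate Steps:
$O = 0$ ($O = - 5 \frac{1 \cdot 0}{-12} = - 5 \cdot 0 \left(- \frac{1}{12}\right) = \left(-5\right) 0 = 0$)
$v{\left(c \right)} = 5$ ($v{\left(c \right)} = 5 + c 0 = 5 + 0 = 5$)
$\frac{v{\left(1323 \right)}}{A{\left(-1230 \right)}} = \frac{5}{\sqrt{400 - 1230}} = \frac{5}{\sqrt{-830}} = \frac{5}{i \sqrt{830}} = 5 \left(- \frac{i \sqrt{830}}{830}\right) = - \frac{i \sqrt{830}}{166}$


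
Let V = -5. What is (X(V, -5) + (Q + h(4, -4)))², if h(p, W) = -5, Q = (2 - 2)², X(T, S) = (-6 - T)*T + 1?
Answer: 1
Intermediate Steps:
X(T, S) = 1 + T*(-6 - T) (X(T, S) = T*(-6 - T) + 1 = 1 + T*(-6 - T))
Q = 0 (Q = 0² = 0)
(X(V, -5) + (Q + h(4, -4)))² = ((1 - 1*(-5)² - 6*(-5)) + (0 - 5))² = ((1 - 1*25 + 30) - 5)² = ((1 - 25 + 30) - 5)² = (6 - 5)² = 1² = 1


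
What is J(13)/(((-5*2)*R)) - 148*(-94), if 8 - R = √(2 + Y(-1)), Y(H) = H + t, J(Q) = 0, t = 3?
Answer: 13912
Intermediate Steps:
Y(H) = 3 + H (Y(H) = H + 3 = 3 + H)
R = 6 (R = 8 - √(2 + (3 - 1)) = 8 - √(2 + 2) = 8 - √4 = 8 - 1*2 = 8 - 2 = 6)
J(13)/(((-5*2)*R)) - 148*(-94) = 0/((-5*2*6)) - 148*(-94) = 0/((-10*6)) + 13912 = 0/(-60) + 13912 = 0*(-1/60) + 13912 = 0 + 13912 = 13912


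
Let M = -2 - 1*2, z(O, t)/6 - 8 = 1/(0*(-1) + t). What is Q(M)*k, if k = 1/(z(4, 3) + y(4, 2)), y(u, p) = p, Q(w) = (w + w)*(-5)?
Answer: 10/13 ≈ 0.76923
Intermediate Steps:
z(O, t) = 48 + 6/t (z(O, t) = 48 + 6/(0*(-1) + t) = 48 + 6/(0 + t) = 48 + 6/t)
M = -4 (M = -2 - 2 = -4)
Q(w) = -10*w (Q(w) = (2*w)*(-5) = -10*w)
k = 1/52 (k = 1/((48 + 6/3) + 2) = 1/((48 + 6*(1/3)) + 2) = 1/((48 + 2) + 2) = 1/(50 + 2) = 1/52 ≈ 0.019231)
Q(M)*k = -10*(-4)*(1/52) = 40*(1/52) = 10/13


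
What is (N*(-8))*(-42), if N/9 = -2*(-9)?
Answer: 54432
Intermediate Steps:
N = 162 (N = 9*(-2*(-9)) = 9*18 = 162)
(N*(-8))*(-42) = (162*(-8))*(-42) = -1296*(-42) = 54432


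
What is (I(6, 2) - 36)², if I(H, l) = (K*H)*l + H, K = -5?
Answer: 8100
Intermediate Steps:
I(H, l) = H - 5*H*l (I(H, l) = (-5*H)*l + H = -5*H*l + H = H - 5*H*l)
(I(6, 2) - 36)² = (6*(1 - 5*2) - 36)² = (6*(1 - 10) - 36)² = (6*(-9) - 36)² = (-54 - 36)² = (-90)² = 8100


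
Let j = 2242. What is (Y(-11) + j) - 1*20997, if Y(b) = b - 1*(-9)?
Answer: -18757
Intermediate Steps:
Y(b) = 9 + b (Y(b) = b + 9 = 9 + b)
(Y(-11) + j) - 1*20997 = ((9 - 11) + 2242) - 1*20997 = (-2 + 2242) - 20997 = 2240 - 20997 = -18757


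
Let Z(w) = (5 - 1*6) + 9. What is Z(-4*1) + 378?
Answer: 386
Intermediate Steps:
Z(w) = 8 (Z(w) = (5 - 6) + 9 = -1 + 9 = 8)
Z(-4*1) + 378 = 8 + 378 = 386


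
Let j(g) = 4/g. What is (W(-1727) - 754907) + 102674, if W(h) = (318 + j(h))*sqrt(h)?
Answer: -652233 + 549182*I*sqrt(1727)/1727 ≈ -6.5223e+5 + 13215.0*I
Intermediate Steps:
W(h) = sqrt(h)*(318 + 4/h) (W(h) = (318 + 4/h)*sqrt(h) = sqrt(h)*(318 + 4/h))
(W(-1727) - 754907) + 102674 = (2*(2 + 159*(-1727))/sqrt(-1727) - 754907) + 102674 = (2*(-I*sqrt(1727)/1727)*(2 - 274593) - 754907) + 102674 = (2*(-I*sqrt(1727)/1727)*(-274591) - 754907) + 102674 = (549182*I*sqrt(1727)/1727 - 754907) + 102674 = (-754907 + 549182*I*sqrt(1727)/1727) + 102674 = -652233 + 549182*I*sqrt(1727)/1727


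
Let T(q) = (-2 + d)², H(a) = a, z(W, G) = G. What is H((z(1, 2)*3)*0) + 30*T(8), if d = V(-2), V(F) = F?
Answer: 480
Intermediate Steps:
d = -2
T(q) = 16 (T(q) = (-2 - 2)² = (-4)² = 16)
H((z(1, 2)*3)*0) + 30*T(8) = (2*3)*0 + 30*16 = 6*0 + 480 = 0 + 480 = 480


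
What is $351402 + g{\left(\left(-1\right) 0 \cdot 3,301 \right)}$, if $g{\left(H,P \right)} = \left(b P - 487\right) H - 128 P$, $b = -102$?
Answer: $312874$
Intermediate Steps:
$g{\left(H,P \right)} = - 128 P + H \left(-487 - 102 P\right)$ ($g{\left(H,P \right)} = \left(- 102 P - 487\right) H - 128 P = \left(-487 - 102 P\right) H - 128 P = H \left(-487 - 102 P\right) - 128 P = - 128 P + H \left(-487 - 102 P\right)$)
$351402 + g{\left(\left(-1\right) 0 \cdot 3,301 \right)} = 351402 - \left(38528 + 102 \left(-1\right) 0 \cdot 3 \cdot 301 + 487 \left(\left(-1\right) 0\right) 3\right) = 351402 - \left(38528 + 102 \cdot 0 \cdot 3 \cdot 301 + 487 \cdot 0 \cdot 3\right) = 351402 - \left(38528 + 0 \cdot 301\right) = 351402 + \left(0 - 38528 + 0\right) = 351402 - 38528 = 312874$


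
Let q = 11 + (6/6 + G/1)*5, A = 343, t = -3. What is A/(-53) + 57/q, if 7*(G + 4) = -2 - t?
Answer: -29036/1219 ≈ -23.820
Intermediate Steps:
G = -27/7 (G = -4 + (-2 - 1*(-3))/7 = -4 + (-2 + 3)/7 = -4 + (⅐)*1 = -4 + ⅐ = -27/7 ≈ -3.8571)
q = -23/7 (q = 11 + (6/6 - 27/7/1)*5 = 11 + (6*(⅙) - 27/7*1)*5 = 11 + (1 - 27/7)*5 = 11 - 20/7*5 = 11 - 100/7 = -23/7 ≈ -3.2857)
A/(-53) + 57/q = 343/(-53) + 57/(-23/7) = 343*(-1/53) + 57*(-7/23) = -343/53 - 399/23 = -29036/1219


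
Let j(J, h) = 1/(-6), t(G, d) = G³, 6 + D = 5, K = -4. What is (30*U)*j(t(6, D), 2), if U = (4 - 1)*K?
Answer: 60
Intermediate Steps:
D = -1 (D = -6 + 5 = -1)
U = -12 (U = (4 - 1)*(-4) = 3*(-4) = -12)
j(J, h) = -⅙
(30*U)*j(t(6, D), 2) = (30*(-12))*(-⅙) = -360*(-⅙) = 60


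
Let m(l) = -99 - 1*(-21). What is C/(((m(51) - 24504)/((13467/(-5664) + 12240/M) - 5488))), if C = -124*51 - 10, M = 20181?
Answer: -220813550330017/156102779616 ≈ -1414.5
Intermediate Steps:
m(l) = -78 (m(l) = -99 + 21 = -78)
C = -6334 (C = -6324 - 10 = -6334)
C/(((m(51) - 24504)/((13467/(-5664) + 12240/M) - 5488))) = -6334*((13467/(-5664) + 12240/20181) - 5488)/(-78 - 24504) = -6334/((-24582/((13467*(-1/5664) + 12240*(1/20181)) - 5488))) = -6334/((-24582/((-4489/1888 + 4080/6727) - 5488))) = -6334/((-24582/(-22494463/12700576 - 5488))) = -6334/((-24582/(-69723255551/12700576))) = -6334/((-24582*(-12700576/69723255551))) = -6334/312205559232/69723255551 = -6334*69723255551/312205559232 = -220813550330017/156102779616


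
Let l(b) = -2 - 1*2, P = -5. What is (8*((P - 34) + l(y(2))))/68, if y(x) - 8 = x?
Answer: -86/17 ≈ -5.0588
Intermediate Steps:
y(x) = 8 + x
l(b) = -4 (l(b) = -2 - 2 = -4)
(8*((P - 34) + l(y(2))))/68 = (8*((-5 - 34) - 4))/68 = (8*(-39 - 4))*(1/68) = (8*(-43))*(1/68) = -344*1/68 = -86/17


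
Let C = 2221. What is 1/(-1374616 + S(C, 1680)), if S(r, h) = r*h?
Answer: 1/2356664 ≈ 4.2433e-7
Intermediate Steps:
S(r, h) = h*r
1/(-1374616 + S(C, 1680)) = 1/(-1374616 + 1680*2221) = 1/(-1374616 + 3731280) = 1/2356664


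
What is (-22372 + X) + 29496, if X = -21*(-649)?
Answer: 20753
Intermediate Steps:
X = 13629
(-22372 + X) + 29496 = (-22372 + 13629) + 29496 = -8743 + 29496 = 20753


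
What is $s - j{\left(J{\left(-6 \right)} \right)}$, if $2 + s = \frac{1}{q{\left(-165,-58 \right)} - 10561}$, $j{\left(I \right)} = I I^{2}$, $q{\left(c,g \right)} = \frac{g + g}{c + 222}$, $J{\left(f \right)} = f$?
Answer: $\frac{128847845}{602093} \approx 214.0$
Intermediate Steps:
$q{\left(c,g \right)} = \frac{2 g}{222 + c}$
$j{\left(I \right)} = I^{3}$
$s = - \frac{1204243}{602093}$ ($s = -2 + \frac{1}{2 \left(-58\right) \frac{1}{222 - 165} - 10561} = -2 + \frac{1}{2 \left(-58\right) \frac{1}{57} - 10561} = -2 + \frac{1}{- \frac{116}{57} - 10561} = -2 + \frac{1}{- \frac{602093}{57}} = -2 - \frac{57}{602093} = - \frac{1204243}{602093} \approx -2.0001$)
$s - j{\left(J{\left(-6 \right)} \right)} = - \frac{1204243}{602093} - \left(-6\right)^{3} = - \frac{1204243}{602093} - -216 = - \frac{1204243}{602093} + 216 = \frac{128847845}{602093}$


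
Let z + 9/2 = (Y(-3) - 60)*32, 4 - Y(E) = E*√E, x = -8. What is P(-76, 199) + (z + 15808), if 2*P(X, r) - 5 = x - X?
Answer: 14048 + 96*I*√3 ≈ 14048.0 + 166.28*I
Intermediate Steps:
P(X, r) = -3/2 - X/2 (P(X, r) = 5/2 + (-8 - X)/2 = 5/2 + (-4 - X/2) = -3/2 - X/2)
Y(E) = 4 - E^(3/2) (Y(E) = 4 - E*√E = 4 - E^(3/2))
z = -3593/2 + 96*I*√3 (z = -9/2 + ((4 - (-3)^(3/2)) - 60)*32 = -9/2 + ((4 - (-3)*I*√3) - 60)*32 = -9/2 + ((4 + 3*I*√3) - 60)*32 = -9/2 + (-56 + 3*I*√3)*32 = -9/2 + (-1792 + 96*I*√3) = -3593/2 + 96*I*√3 ≈ -1796.5 + 166.28*I)
P(-76, 199) + (z + 15808) = (-3/2 - ½*(-76)) + ((-3593/2 + 96*I*√3) + 15808) = (-3/2 + 38) + (28023/2 + 96*I*√3) = 73/2 + (28023/2 + 96*I*√3) = 14048 + 96*I*√3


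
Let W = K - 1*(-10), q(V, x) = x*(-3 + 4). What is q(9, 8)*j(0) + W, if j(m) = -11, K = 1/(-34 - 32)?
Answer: -5149/66 ≈ -78.015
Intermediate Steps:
q(V, x) = x (q(V, x) = x*1 = x)
K = -1/66 (K = 1/(-66) = -1/66 ≈ -0.015152)
W = 659/66 (W = -1/66 - 1*(-10) = -1/66 + 10 = 659/66 ≈ 9.9848)
q(9, 8)*j(0) + W = 8*(-11) + 659/66 = -88 + 659/66 = -5149/66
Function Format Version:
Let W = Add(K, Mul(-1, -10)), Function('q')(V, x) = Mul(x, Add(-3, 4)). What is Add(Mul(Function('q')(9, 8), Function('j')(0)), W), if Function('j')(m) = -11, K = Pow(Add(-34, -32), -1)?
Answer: Rational(-5149, 66) ≈ -78.015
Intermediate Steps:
Function('q')(V, x) = x (Function('q')(V, x) = Mul(x, 1) = x)
K = Rational(-1, 66) (K = Pow(-66, -1) = Rational(-1, 66) ≈ -0.015152)
W = Rational(659, 66) (W = Add(Rational(-1, 66), Mul(-1, -10)) = Add(Rational(-1, 66), 10) = Rational(659, 66) ≈ 9.9848)
Add(Mul(Function('q')(9, 8), Function('j')(0)), W) = Add(Mul(8, -11), Rational(659, 66)) = Add(-88, Rational(659, 66)) = Rational(-5149, 66)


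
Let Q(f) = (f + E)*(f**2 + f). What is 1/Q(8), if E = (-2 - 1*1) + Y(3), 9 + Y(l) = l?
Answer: -1/72 ≈ -0.013889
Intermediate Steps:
Y(l) = -9 + l
E = -9 (E = (-2 - 1*1) + (-9 + 3) = (-2 - 1) - 6 = -3 - 6 = -9)
Q(f) = (-9 + f)*(f + f**2) (Q(f) = (f - 9)*(f**2 + f) = (-9 + f)*(f + f**2))
1/Q(8) = 1/(8*(-9 + 8**2 - 8*8)) = 1/(8*(-9 + 64 - 64)) = 1/(8*(-9)) = 1/(-72) = -1/72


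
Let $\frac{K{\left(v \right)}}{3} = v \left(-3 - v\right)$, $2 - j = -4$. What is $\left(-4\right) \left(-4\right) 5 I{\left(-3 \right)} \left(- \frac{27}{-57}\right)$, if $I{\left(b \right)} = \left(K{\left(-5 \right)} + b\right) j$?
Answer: $- \frac{142560}{19} \approx -7503.2$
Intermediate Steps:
$j = 6$ ($j = 2 - -4 = 2 + 4 = 6$)
$K{\left(v \right)} = 3 v \left(-3 - v\right)$
$I{\left(b \right)} = -180 + 6 b$ ($I{\left(b \right)} = \left(\left(-3\right) \left(-5\right) \left(3 - 5\right) + b\right) 6 = \left(\left(-3\right) \left(-5\right) \left(-2\right) + b\right) 6 = \left(-30 + b\right) 6 = -180 + 6 b$)
$\left(-4\right) \left(-4\right) 5 I{\left(-3 \right)} \left(- \frac{27}{-57}\right) = \left(-4\right) \left(-4\right) 5 \left(-180 + 6 \left(-3\right)\right) \left(- \frac{27}{-57}\right) = 16 \cdot 5 \left(-180 - 18\right) \left(\left(-27\right) \left(- \frac{1}{57}\right)\right) = 80 \left(-198\right) \frac{9}{19} = \left(-15840\right) \frac{9}{19} = - \frac{142560}{19}$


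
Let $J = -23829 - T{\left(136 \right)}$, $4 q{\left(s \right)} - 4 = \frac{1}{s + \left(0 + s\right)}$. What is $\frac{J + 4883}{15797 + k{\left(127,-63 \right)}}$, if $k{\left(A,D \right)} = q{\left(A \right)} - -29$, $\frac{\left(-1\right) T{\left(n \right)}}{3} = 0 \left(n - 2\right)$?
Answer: $- \frac{19249136}{16080233} \approx -1.1971$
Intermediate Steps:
$q{\left(s \right)} = 1 + \frac{1}{8 s}$ ($q{\left(s \right)} = 1 + \frac{1}{4 \left(s + \left(0 + s\right)\right)} = 1 + \frac{1}{4 \left(s + s\right)} = 1 + \frac{1}{4 \cdot 2 s} = 1 + \frac{\frac{1}{2} \frac{1}{s}}{4} = 1 + \frac{1}{8 s}$)
$T{\left(n \right)} = 0$ ($T{\left(n \right)} = - 3 \cdot 0 \left(n - 2\right) = - 3 \cdot 0 \left(-2 + n\right) = \left(-3\right) 0 = 0$)
$k{\left(A,D \right)} = 29 + \frac{\frac{1}{8} + A}{A}$ ($k{\left(A,D \right)} = \frac{\frac{1}{8} + A}{A} - -29 = \frac{\frac{1}{8} + A}{A} + 29 = 29 + \frac{\frac{1}{8} + A}{A}$)
$J = -23829$ ($J = -23829 - 0 = -23829 + 0 = -23829$)
$\frac{J + 4883}{15797 + k{\left(127,-63 \right)}} = \frac{-23829 + 4883}{15797 + \left(30 + \frac{1}{8 \cdot 127}\right)} = - \frac{18946}{15797 + \left(30 + \frac{1}{8} \cdot \frac{1}{127}\right)} = - \frac{18946}{15797 + \left(30 + \frac{1}{1016}\right)} = - \frac{18946}{15797 + \frac{30481}{1016}} = - \frac{18946}{\frac{16080233}{1016}} = \left(-18946\right) \frac{1016}{16080233} = - \frac{19249136}{16080233}$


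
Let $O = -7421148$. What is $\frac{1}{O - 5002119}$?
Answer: $- \frac{1}{12423267} \approx -8.0494 \cdot 10^{-8}$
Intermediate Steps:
$\frac{1}{O - 5002119} = \frac{1}{-7421148 - 5002119} = \frac{1}{-12423267} = - \frac{1}{12423267}$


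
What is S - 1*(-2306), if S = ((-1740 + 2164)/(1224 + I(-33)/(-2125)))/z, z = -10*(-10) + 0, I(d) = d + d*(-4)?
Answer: 5997686716/2600901 ≈ 2306.0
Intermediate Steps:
I(d) = -3*d (I(d) = d - 4*d = -3*d)
z = 100 (z = 100 + 0 = 100)
S = 9010/2600901 (S = ((-1740 + 2164)/(1224 - 3*(-33)/(-2125)))/100 = (424/(1224 + 99*(-1/2125)))*(1/100) = (424/(1224 - 99/2125))*(1/100) = (424/(2600901/2125))*(1/100) = (424*(2125/2600901))*(1/100) = (901000/2600901)*(1/100) = 9010/2600901 ≈ 0.0034642)
S - 1*(-2306) = 9010/2600901 - 1*(-2306) = 9010/2600901 + 2306 = 5997686716/2600901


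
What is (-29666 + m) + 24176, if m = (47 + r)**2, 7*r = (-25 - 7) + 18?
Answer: -3465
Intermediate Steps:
r = -2 (r = ((-25 - 7) + 18)/7 = (-32 + 18)/7 = (1/7)*(-14) = -2)
m = 2025 (m = (47 - 2)**2 = 45**2 = 2025)
(-29666 + m) + 24176 = (-29666 + 2025) + 24176 = -27641 + 24176 = -3465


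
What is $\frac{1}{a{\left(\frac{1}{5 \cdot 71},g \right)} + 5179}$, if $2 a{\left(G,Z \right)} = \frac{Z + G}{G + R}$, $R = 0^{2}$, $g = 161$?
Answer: $\frac{1}{33757} \approx 2.9623 \cdot 10^{-5}$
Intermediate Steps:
$R = 0$
$a{\left(G,Z \right)} = \frac{G + Z}{2 G}$ ($a{\left(G,Z \right)} = \frac{\left(Z + G\right) \frac{1}{G + 0}}{2} = \frac{\left(G + Z\right) \frac{1}{G}}{2} = \frac{\frac{1}{G} \left(G + Z\right)}{2} = \frac{G + Z}{2 G}$)
$\frac{1}{a{\left(\frac{1}{5 \cdot 71},g \right)} + 5179} = \frac{1}{\frac{\frac{1}{5 \cdot 71} + 161}{2 \frac{1}{5 \cdot 71}} + 5179} = \frac{1}{\frac{\frac{1}{5} \cdot \frac{1}{71} + 161}{2 \cdot \frac{1}{5} \cdot \frac{1}{71}} + 5179} = \frac{1}{\frac{\frac{1}{\frac{1}{355}} \left(\frac{1}{355} + 161\right)}{2} + 5179} = \frac{1}{\frac{1}{2} \cdot 355 \cdot \frac{57156}{355} + 5179} = \frac{1}{28578 + 5179} = \frac{1}{33757}$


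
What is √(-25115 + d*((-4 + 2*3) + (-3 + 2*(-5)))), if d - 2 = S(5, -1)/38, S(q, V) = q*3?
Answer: I*√36304098/38 ≈ 158.56*I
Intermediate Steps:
S(q, V) = 3*q
d = 91/38 (d = 2 + (3*5)/38 = 2 + 15*(1/38) = 2 + 15/38 = 91/38 ≈ 2.3947)
√(-25115 + d*((-4 + 2*3) + (-3 + 2*(-5)))) = √(-25115 + 91*((-4 + 2*3) + (-3 + 2*(-5)))/38) = √(-25115 + 91*((-4 + 6) + (-3 - 10))/38) = √(-25115 + 91*(2 - 13)/38) = √(-25115 + (91/38)*(-11)) = √(-25115 - 1001/38) = √(-955371/38) = I*√36304098/38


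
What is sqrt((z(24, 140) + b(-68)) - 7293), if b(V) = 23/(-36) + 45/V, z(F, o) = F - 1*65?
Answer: I*sqrt(19079117)/51 ≈ 85.646*I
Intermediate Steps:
z(F, o) = -65 + F (z(F, o) = F - 65 = -65 + F)
b(V) = -23/36 + 45/V (b(V) = 23*(-1/36) + 45/V = -23/36 + 45/V)
sqrt((z(24, 140) + b(-68)) - 7293) = sqrt(((-65 + 24) + (-23/36 + 45/(-68))) - 7293) = sqrt((-41 + (-23/36 + 45*(-1/68))) - 7293) = sqrt((-41 + (-23/36 - 45/68)) - 7293) = sqrt((-41 - 199/153) - 7293) = sqrt(-6472/153 - 7293) = sqrt(-1122301/153) = I*sqrt(19079117)/51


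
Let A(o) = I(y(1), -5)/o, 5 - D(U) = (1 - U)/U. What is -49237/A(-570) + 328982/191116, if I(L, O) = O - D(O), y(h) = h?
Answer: -3352302534901/1337812 ≈ -2.5058e+6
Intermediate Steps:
D(U) = 5 - (1 - U)/U
I(L, O) = -6 + O + 1/O (I(L, O) = O - (6 - 1/O) = O + (-6 + 1/O) = -6 + O + 1/O)
A(o) = -56/(5*o) (A(o) = (-6 - 5 + 1/(-5))/o = (-6 - 5 - ⅕)/o = -56/(5*o))
-49237/A(-570) + 328982/191116 = -49237/((-56/5/(-570))) + 328982/191116 = -49237/((-56/5*(-1/570))) + 328982*(1/191116) = -49237/28/1425 + 164491/95558 = -49237*1425/28 + 164491/95558 = -70162725/28 + 164491/95558 = -3352302534901/1337812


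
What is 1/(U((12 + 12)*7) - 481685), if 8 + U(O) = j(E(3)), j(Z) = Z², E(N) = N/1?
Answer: -1/481684 ≈ -2.0760e-6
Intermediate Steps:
E(N) = N (E(N) = N*1 = N)
U(O) = 1 (U(O) = -8 + 3² = -8 + 9 = 1)
1/(U((12 + 12)*7) - 481685) = 1/(1 - 481685) = 1/(-481684) = -1/481684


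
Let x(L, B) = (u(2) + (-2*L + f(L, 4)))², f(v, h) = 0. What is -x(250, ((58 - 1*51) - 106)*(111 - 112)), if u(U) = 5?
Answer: -245025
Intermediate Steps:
x(L, B) = (5 - 2*L)² (x(L, B) = (5 + (-2*L + 0))² = (5 - 2*L)²)
-x(250, ((58 - 1*51) - 106)*(111 - 112)) = -(5 - 2*250)² = -(5 - 500)² = -1*(-495)² = -1*245025 = -245025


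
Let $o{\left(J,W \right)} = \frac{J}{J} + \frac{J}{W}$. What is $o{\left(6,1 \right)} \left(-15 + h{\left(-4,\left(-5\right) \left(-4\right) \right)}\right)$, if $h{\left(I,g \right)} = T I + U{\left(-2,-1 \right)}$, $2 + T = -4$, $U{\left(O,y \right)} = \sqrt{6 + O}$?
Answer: $77$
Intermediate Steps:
$T = -6$ ($T = -2 - 4 = -6$)
$o{\left(J,W \right)} = 1 + \frac{J}{W}$
$h{\left(I,g \right)} = 2 - 6 I$ ($h{\left(I,g \right)} = - 6 I + \sqrt{6 - 2} = - 6 I + \sqrt{4} = - 6 I + 2 = 2 - 6 I$)
$o{\left(6,1 \right)} \left(-15 + h{\left(-4,\left(-5\right) \left(-4\right) \right)}\right) = \frac{6 + 1}{1} \left(-15 + \left(2 - -24\right)\right) = 1 \cdot 7 \left(-15 + \left(2 + 24\right)\right) = 7 \left(-15 + 26\right) = 7 \cdot 11 = 77$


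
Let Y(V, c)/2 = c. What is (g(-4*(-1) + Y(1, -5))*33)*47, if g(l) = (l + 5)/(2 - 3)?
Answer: 1551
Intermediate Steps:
Y(V, c) = 2*c
g(l) = -5 - l (g(l) = (5 + l)/(-1) = (5 + l)*(-1) = -5 - l)
(g(-4*(-1) + Y(1, -5))*33)*47 = ((-5 - (-4*(-1) + 2*(-5)))*33)*47 = ((-5 - (4 - 10))*33)*47 = ((-5 - 1*(-6))*33)*47 = ((-5 + 6)*33)*47 = (1*33)*47 = 33*47 = 1551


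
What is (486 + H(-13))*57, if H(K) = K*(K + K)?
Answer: 46968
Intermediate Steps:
H(K) = 2*K² (H(K) = K*(2*K) = 2*K²)
(486 + H(-13))*57 = (486 + 2*(-13)²)*57 = (486 + 2*169)*57 = (486 + 338)*57 = 824*57 = 46968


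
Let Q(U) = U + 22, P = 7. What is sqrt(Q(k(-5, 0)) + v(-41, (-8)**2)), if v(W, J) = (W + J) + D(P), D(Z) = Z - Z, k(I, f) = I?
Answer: 2*sqrt(10) ≈ 6.3246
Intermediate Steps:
Q(U) = 22 + U
D(Z) = 0
v(W, J) = J + W (v(W, J) = (W + J) + 0 = (J + W) + 0 = J + W)
sqrt(Q(k(-5, 0)) + v(-41, (-8)**2)) = sqrt((22 - 5) + ((-8)**2 - 41)) = sqrt(17 + (64 - 41)) = sqrt(17 + 23) = sqrt(40) = 2*sqrt(10)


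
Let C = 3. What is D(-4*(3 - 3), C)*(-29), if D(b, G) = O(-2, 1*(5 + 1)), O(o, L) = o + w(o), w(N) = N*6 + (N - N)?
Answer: 406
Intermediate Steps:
w(N) = 6*N (w(N) = 6*N + 0 = 6*N)
O(o, L) = 7*o (O(o, L) = o + 6*o = 7*o)
D(b, G) = -14 (D(b, G) = 7*(-2) = -14)
D(-4*(3 - 3), C)*(-29) = -14*(-29) = 406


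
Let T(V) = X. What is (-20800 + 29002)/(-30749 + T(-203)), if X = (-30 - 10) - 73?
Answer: -4101/15431 ≈ -0.26576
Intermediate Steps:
X = -113 (X = -40 - 73 = -113)
T(V) = -113
(-20800 + 29002)/(-30749 + T(-203)) = (-20800 + 29002)/(-30749 - 113) = 8202/(-30862) = 8202*(-1/30862) = -4101/15431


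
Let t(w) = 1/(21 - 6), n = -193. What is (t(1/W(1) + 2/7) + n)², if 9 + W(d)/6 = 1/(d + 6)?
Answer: 8375236/225 ≈ 37223.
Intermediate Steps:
W(d) = -54 + 6/(6 + d) (W(d) = -54 + 6/(d + 6) = -54 + 6/(6 + d))
t(w) = 1/15
(t(1/W(1) + 2/7) + n)² = (1/15 - 193)² = (-2894/15)² = 8375236/225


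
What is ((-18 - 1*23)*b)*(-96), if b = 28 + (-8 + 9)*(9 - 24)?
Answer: 51168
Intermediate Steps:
b = 13 (b = 28 + 1*(-15) = 28 - 15 = 13)
((-18 - 1*23)*b)*(-96) = ((-18 - 1*23)*13)*(-96) = ((-18 - 23)*13)*(-96) = -41*13*(-96) = -533*(-96) = 51168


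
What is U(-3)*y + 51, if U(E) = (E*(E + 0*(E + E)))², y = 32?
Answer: 2643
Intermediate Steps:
U(E) = E⁴ (U(E) = (E*(E + 0*(2*E)))² = (E*(E + 0))² = (E*E)² = (E²)² = E⁴)
U(-3)*y + 51 = (-3)⁴*32 + 51 = 81*32 + 51 = 2592 + 51 = 2643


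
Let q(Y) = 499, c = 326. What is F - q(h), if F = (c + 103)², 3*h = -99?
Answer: 183542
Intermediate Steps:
h = -33 (h = (⅓)*(-99) = -33)
F = 184041 (F = (326 + 103)² = 429² = 184041)
F - q(h) = 184041 - 1*499 = 184041 - 499 = 183542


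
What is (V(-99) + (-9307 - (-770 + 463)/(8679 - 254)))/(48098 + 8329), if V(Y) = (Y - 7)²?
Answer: 16252132/475397475 ≈ 0.034186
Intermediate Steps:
V(Y) = (-7 + Y)²
(V(-99) + (-9307 - (-770 + 463)/(8679 - 254)))/(48098 + 8329) = ((-7 - 99)² + (-9307 - (-770 + 463)/(8679 - 254)))/(48098 + 8329) = ((-106)² + (-9307 - (-307)/8425))/56427 = (11236 + (-9307 - (-307)/8425))*(1/56427) = (11236 + (-9307 - 1*(-307/8425)))*(1/56427) = (11236 + (-9307 + 307/8425))*(1/56427) = (11236 - 78411168/8425)*(1/56427) = (16252132/8425)*(1/56427) = 16252132/475397475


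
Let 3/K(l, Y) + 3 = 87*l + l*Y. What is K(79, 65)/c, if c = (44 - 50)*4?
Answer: -1/96040 ≈ -1.0412e-5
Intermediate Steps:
c = -24 (c = -6*4 = -24)
K(l, Y) = 3/(-3 + 87*l + Y*l) (K(l, Y) = 3/(-3 + (87*l + l*Y)) = 3/(-3 + (87*l + Y*l)) = 3/(-3 + 87*l + Y*l))
K(79, 65)/c = (3/(-3 + 87*79 + 65*79))/(-24) = (3/(-3 + 6873 + 5135))*(-1/24) = (3/12005)*(-1/24) = -1/96040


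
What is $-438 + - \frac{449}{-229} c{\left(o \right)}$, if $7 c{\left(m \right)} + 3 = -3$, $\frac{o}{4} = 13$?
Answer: $- \frac{704808}{1603} \approx -439.68$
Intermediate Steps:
$o = 52$ ($o = 4 \cdot 13 = 52$)
$c{\left(m \right)} = - \frac{6}{7}$ ($c{\left(m \right)} = - \frac{3}{7} + \frac{1}{7} \left(-3\right) = - \frac{3}{7} - \frac{3}{7} = - \frac{6}{7}$)
$-438 + - \frac{449}{-229} c{\left(o \right)} = -438 + - \frac{449}{-229} \left(- \frac{6}{7}\right) = -438 + \left(-449\right) \left(- \frac{1}{229}\right) \left(- \frac{6}{7}\right) = -438 + \frac{449}{229} \left(- \frac{6}{7}\right) = -438 - \frac{2694}{1603} = - \frac{704808}{1603}$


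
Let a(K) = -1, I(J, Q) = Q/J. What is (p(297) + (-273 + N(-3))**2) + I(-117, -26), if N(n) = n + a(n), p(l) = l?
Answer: 693236/9 ≈ 77026.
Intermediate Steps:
N(n) = -1 + n (N(n) = n - 1 = -1 + n)
(p(297) + (-273 + N(-3))**2) + I(-117, -26) = (297 + (-273 + (-1 - 3))**2) - 26/(-117) = (297 + (-273 - 4)**2) - 26*(-1/117) = (297 + (-277)**2) + 2/9 = (297 + 76729) + 2/9 = 77026 + 2/9 = 693236/9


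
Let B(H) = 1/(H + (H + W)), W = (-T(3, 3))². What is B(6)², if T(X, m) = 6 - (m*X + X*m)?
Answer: 1/24336 ≈ 4.1091e-5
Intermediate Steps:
T(X, m) = 6 - 2*X*m (T(X, m) = 6 - (X*m + X*m) = 6 - 2*X*m)
W = 144 (W = (-(6 - 2*3*3))² = (-(6 - 18))² = (-1*(-12))² = 12² = 144)
B(H) = 1/(144 + 2*H) (B(H) = 1/(H + (H + 144)) = 1/(H + (144 + H)) = 1/(144 + 2*H))
B(6)² = (1/(2*(72 + 6)))² = ((½)/78)² = ((½)*(1/78))² = (1/156)² = 1/24336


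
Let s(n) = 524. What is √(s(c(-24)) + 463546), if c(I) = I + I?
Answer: √464070 ≈ 681.23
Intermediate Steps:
c(I) = 2*I
√(s(c(-24)) + 463546) = √(524 + 463546) = √464070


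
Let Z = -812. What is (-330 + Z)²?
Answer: 1304164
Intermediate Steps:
(-330 + Z)² = (-330 - 812)² = (-1142)² = 1304164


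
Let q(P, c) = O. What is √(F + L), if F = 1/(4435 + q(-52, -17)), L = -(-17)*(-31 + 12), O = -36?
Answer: 2*I*√1562608381/4399 ≈ 17.972*I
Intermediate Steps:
q(P, c) = -36
L = -323 (L = -(-17)*(-19) = -1*323 = -323)
F = 1/4399 (F = 1/(4435 - 36) = 1/4399 ≈ 0.00022732)
√(F + L) = √(1/4399 - 323) = √(-1420876/4399) = 2*I*√1562608381/4399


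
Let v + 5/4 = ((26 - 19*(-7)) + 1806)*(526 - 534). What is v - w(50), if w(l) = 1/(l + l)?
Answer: -786063/50 ≈ -15721.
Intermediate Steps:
w(l) = 1/(2*l)
v = -62885/4 (v = -5/4 + ((26 - 19*(-7)) + 1806)*(526 - 534) = -5/4 + ((26 + 133) + 1806)*(-8) = -5/4 + (159 + 1806)*(-8) = -5/4 + 1965*(-8) = -5/4 - 15720 = -62885/4 ≈ -15721.)
v - w(50) = -62885/4 - 1/(2*50) = -62885/4 - 1*1/100 = -62885/4 - 1/100 = -786063/50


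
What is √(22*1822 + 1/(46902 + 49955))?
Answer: √376039165446573/96857 ≈ 200.21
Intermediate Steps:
√(22*1822 + 1/(46902 + 49955)) = √(40084 + 1/96857) = √(3882415989/96857) = √376039165446573/96857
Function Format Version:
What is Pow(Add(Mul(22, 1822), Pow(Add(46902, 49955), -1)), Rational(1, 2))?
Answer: Mul(Rational(1, 96857), Pow(376039165446573, Rational(1, 2))) ≈ 200.21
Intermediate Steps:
Pow(Add(Mul(22, 1822), Pow(Add(46902, 49955), -1)), Rational(1, 2)) = Pow(Add(40084, Pow(96857, -1)), Rational(1, 2)) = Pow(Add(40084, Rational(1, 96857)), Rational(1, 2)) = Pow(Rational(3882415989, 96857), Rational(1, 2)) = Mul(Rational(1, 96857), Pow(376039165446573, Rational(1, 2)))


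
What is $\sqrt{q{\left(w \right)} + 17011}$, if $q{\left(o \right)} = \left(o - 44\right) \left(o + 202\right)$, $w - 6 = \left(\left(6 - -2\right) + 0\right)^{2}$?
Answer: $\sqrt{24083} \approx 155.19$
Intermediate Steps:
$w = 70$ ($w = 6 + \left(\left(6 - -2\right) + 0\right)^{2} = 6 + \left(\left(6 + 2\right) + 0\right)^{2} = 6 + \left(8 + 0\right)^{2} = 6 + 8^{2} = 6 + 64 = 70$)
$q{\left(o \right)} = \left(-44 + o\right) \left(202 + o\right)$
$\sqrt{q{\left(w \right)} + 17011} = \sqrt{\left(-8888 + 70^{2} + 158 \cdot 70\right) + 17011} = \sqrt{\left(-8888 + 4900 + 11060\right) + 17011} = \sqrt{7072 + 17011} = \sqrt{24083}$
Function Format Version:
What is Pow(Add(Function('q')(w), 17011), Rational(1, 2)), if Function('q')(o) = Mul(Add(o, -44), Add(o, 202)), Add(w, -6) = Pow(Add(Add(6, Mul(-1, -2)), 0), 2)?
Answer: Pow(24083, Rational(1, 2)) ≈ 155.19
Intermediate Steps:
w = 70 (w = Add(6, Pow(Add(Add(6, Mul(-1, -2)), 0), 2)) = Add(6, Pow(Add(Add(6, 2), 0), 2)) = Add(6, Pow(Add(8, 0), 2)) = Add(6, Pow(8, 2)) = Add(6, 64) = 70)
Function('q')(o) = Mul(Add(-44, o), Add(202, o))
Pow(Add(Function('q')(w), 17011), Rational(1, 2)) = Pow(Add(Add(-8888, Pow(70, 2), Mul(158, 70)), 17011), Rational(1, 2)) = Pow(Add(Add(-8888, 4900, 11060), 17011), Rational(1, 2)) = Pow(Add(7072, 17011), Rational(1, 2)) = Pow(24083, Rational(1, 2))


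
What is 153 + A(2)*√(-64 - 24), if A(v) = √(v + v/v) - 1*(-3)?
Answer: 153 + 2*I*√22*(3 + √3) ≈ 153.0 + 44.391*I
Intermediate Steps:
A(v) = 3 + √(1 + v) (A(v) = √(v + 1) + 3 = √(1 + v) + 3 = 3 + √(1 + v))
153 + A(2)*√(-64 - 24) = 153 + (3 + √(1 + 2))*√(-64 - 24) = 153 + (3 + √3)*√(-88) = 153 + (3 + √3)*(2*I*√22) = 153 + 2*I*√22*(3 + √3)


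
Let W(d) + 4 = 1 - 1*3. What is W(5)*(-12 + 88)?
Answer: -456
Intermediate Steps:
W(d) = -6 (W(d) = -4 + (1 - 1*3) = -4 + (1 - 3) = -4 - 2 = -6)
W(5)*(-12 + 88) = -6*(-12 + 88) = -6*76 = -456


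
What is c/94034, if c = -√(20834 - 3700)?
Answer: -√17134/94034 ≈ -0.0013920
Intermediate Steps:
c = -√17134 ≈ -130.90
c/94034 = -√17134/94034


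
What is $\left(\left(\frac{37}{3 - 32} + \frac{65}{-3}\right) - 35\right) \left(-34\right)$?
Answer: $\frac{171394}{87} \approx 1970.0$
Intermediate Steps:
$\left(\left(\frac{37}{3 - 32} + \frac{65}{-3}\right) - 35\right) \left(-34\right) = \left(\left(\frac{37}{-29} + 65 \left(- \frac{1}{3}\right)\right) - 35\right) \left(-34\right) = \left(\left(37 \left(- \frac{1}{29}\right) - \frac{65}{3}\right) - 35\right) \left(-34\right) = \left(\left(- \frac{37}{29} - \frac{65}{3}\right) - 35\right) \left(-34\right) = \left(- \frac{1996}{87} - 35\right) \left(-34\right) = \left(- \frac{5041}{87}\right) \left(-34\right) = \frac{171394}{87}$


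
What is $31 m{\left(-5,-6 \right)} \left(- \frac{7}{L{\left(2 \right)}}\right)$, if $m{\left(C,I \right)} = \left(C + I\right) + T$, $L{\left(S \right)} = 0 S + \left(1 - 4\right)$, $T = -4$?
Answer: $-1085$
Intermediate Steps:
$L{\left(S \right)} = -3$ ($L{\left(S \right)} = 0 - 3 = -3$)
$m{\left(C,I \right)} = -4 + C + I$ ($m{\left(C,I \right)} = \left(C + I\right) - 4 = -4 + C + I$)
$31 m{\left(-5,-6 \right)} \left(- \frac{7}{L{\left(2 \right)}}\right) = 31 \left(-4 - 5 - 6\right) \left(- \frac{7}{-3}\right) = 31 \left(-15\right) \left(\left(-7\right) \left(- \frac{1}{3}\right)\right) = \left(-465\right) \frac{7}{3} = -1085$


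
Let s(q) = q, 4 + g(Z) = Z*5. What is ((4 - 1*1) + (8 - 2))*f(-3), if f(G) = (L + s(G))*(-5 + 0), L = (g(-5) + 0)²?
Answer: -37710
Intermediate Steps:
g(Z) = -4 + 5*Z (g(Z) = -4 + Z*5 = -4 + 5*Z)
L = 841 (L = ((-4 + 5*(-5)) + 0)² = ((-4 - 25) + 0)² = (-29 + 0)² = (-29)² = 841)
f(G) = -4205 - 5*G (f(G) = (841 + G)*(-5 + 0) = (841 + G)*(-5) = -4205 - 5*G)
((4 - 1*1) + (8 - 2))*f(-3) = ((4 - 1*1) + (8 - 2))*(-4205 - 5*(-3)) = ((4 - 1) + 6)*(-4205 + 15) = (3 + 6)*(-4190) = 9*(-4190) = -37710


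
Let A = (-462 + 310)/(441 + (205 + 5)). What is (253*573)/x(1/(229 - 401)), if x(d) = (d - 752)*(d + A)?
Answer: 40463545584/50228975 ≈ 805.58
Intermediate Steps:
A = -152/651 (A = -152/(441 + 210) = -152/651 ≈ -0.23349)
x(d) = (-752 + d)*(-152/651 + d) (x(d) = (d - 752)*(d - 152/651) = (-752 + d)*(-152/651 + d))
(253*573)/x(1/(229 - 401)) = (253*573)/(114304/651 + (1/(229 - 401))² - 489704/(651*(229 - 401))) = 144969/(114304/651 + (1/(-172))² - 489704/651/(-172)) = 144969/(114304/651 + (-1/172)² - 489704/651*(-1/172)) = 144969/(114304/651 + 1/29584 + 122426/27993) = 144969/(1155266425/6419728) = 144969*(6419728/1155266425) = 40463545584/50228975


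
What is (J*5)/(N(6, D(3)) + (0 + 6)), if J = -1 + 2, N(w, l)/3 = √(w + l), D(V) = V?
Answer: ⅓ ≈ 0.33333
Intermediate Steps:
N(w, l) = 3*√(l + w) (N(w, l) = 3*√(w + l) = 3*√(l + w))
J = 1
(J*5)/(N(6, D(3)) + (0 + 6)) = (1*5)/(3*√(3 + 6) + (0 + 6)) = 5/(3*√9 + 6) = 5/(3*3 + 6) = 5/(9 + 6) = 5/15 = 5*(1/15) = ⅓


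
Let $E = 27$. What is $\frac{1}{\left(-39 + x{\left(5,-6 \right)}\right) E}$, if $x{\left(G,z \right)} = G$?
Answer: $- \frac{1}{918} \approx -0.0010893$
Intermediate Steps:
$\frac{1}{\left(-39 + x{\left(5,-6 \right)}\right) E} = \frac{1}{\left(-39 + 5\right) 27} = \frac{1}{\left(-34\right) 27} = \frac{1}{-918} = - \frac{1}{918}$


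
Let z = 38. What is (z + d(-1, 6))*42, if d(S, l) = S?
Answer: 1554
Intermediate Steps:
(z + d(-1, 6))*42 = (38 - 1)*42 = 37*42 = 1554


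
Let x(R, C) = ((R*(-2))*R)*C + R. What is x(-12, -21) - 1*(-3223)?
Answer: 9259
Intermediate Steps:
x(R, C) = R - 2*C*R**2 (x(R, C) = ((-2*R)*R)*C + R = (-2*R**2)*C + R = -2*C*R**2 + R = R - 2*C*R**2)
x(-12, -21) - 1*(-3223) = -12*(1 - 2*(-21)*(-12)) - 1*(-3223) = -12*(1 - 504) + 3223 = -12*(-503) + 3223 = 6036 + 3223 = 9259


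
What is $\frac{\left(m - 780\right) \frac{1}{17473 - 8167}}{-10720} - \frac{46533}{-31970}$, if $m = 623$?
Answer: $\frac{92843039797}{63786748608} \approx 1.4555$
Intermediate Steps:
$\frac{\left(m - 780\right) \frac{1}{17473 - 8167}}{-10720} - \frac{46533}{-31970} = \frac{\left(623 - 780\right) \frac{1}{17473 - 8167}}{-10720} - \frac{46533}{-31970} = - \frac{157}{9306} \left(- \frac{1}{10720}\right) - - \frac{46533}{31970} = \left(-157\right) \frac{1}{9306} \left(- \frac{1}{10720}\right) + \frac{46533}{31970} = \left(- \frac{157}{9306}\right) \left(- \frac{1}{10720}\right) + \frac{46533}{31970} = \frac{157}{99760320} + \frac{46533}{31970} = \frac{92843039797}{63786748608}$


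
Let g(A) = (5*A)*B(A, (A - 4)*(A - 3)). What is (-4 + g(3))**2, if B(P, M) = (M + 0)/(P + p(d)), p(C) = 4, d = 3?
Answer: 16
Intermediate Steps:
B(P, M) = M/(4 + P) (B(P, M) = (M + 0)/(P + 4) = M/(4 + P))
g(A) = 5*A*(-4 + A)*(-3 + A)/(4 + A) (g(A) = (5*A)*(((A - 4)*(A - 3))/(4 + A)) = (5*A)*(((-4 + A)*(-3 + A))/(4 + A)) = (5*A)*((-4 + A)*(-3 + A)/(4 + A)) = 5*A*(-4 + A)*(-3 + A)/(4 + A))
(-4 + g(3))**2 = (-4 + 5*3*(12 + 3**2 - 7*3)/(4 + 3))**2 = (-4 + 5*3*(12 + 9 - 21)/7)**2 = (-4 + 5*3*(1/7)*0)**2 = (-4 + 0)**2 = (-4)**2 = 16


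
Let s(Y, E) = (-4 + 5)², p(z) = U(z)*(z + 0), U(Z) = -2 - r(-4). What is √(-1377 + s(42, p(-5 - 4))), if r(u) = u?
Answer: 4*I*√86 ≈ 37.094*I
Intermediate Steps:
U(Z) = 2 (U(Z) = -2 - 1*(-4) = -2 + 4 = 2)
p(z) = 2*z (p(z) = 2*(z + 0) = 2*z)
s(Y, E) = 1 (s(Y, E) = 1² = 1)
√(-1377 + s(42, p(-5 - 4))) = √(-1377 + 1) = √(-1376) = 4*I*√86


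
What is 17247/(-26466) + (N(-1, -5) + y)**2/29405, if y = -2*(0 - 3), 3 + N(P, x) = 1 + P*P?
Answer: -33765759/51882182 ≈ -0.65082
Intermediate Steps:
N(P, x) = -2 + P**2 (N(P, x) = -3 + (1 + P*P) = -3 + (1 + P**2) = -2 + P**2)
y = 6 (y = -2*(-3) = 6)
17247/(-26466) + (N(-1, -5) + y)**2/29405 = 17247/(-26466) + ((-2 + (-1)**2) + 6)**2/29405 = 17247*(-1/26466) + ((-2 + 1) + 6)**2*(1/29405) = -5749/8822 + (-1 + 6)**2*(1/29405) = -5749/8822 + 5**2*(1/29405) = -5749/8822 + 25*(1/29405) = -5749/8822 + 5/5881 = -33765759/51882182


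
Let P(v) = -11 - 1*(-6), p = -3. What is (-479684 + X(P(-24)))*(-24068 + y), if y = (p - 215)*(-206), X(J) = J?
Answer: -9996718760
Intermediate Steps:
P(v) = -5 (P(v) = -11 + 6 = -5)
y = 44908 (y = (-3 - 215)*(-206) = -218*(-206) = 44908)
(-479684 + X(P(-24)))*(-24068 + y) = (-479684 - 5)*(-24068 + 44908) = -479689*20840 = -9996718760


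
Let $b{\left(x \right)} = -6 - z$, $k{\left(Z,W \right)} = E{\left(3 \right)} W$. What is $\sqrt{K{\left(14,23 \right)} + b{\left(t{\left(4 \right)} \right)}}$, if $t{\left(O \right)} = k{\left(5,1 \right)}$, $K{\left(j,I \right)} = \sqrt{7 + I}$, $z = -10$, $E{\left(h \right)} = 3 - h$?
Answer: $\sqrt{4 + \sqrt{30}} \approx 3.0785$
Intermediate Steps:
$k{\left(Z,W \right)} = 0$ ($k{\left(Z,W \right)} = \left(3 - 3\right) W = 0 W = 0$)
$t{\left(O \right)} = 0$
$b{\left(x \right)} = 4$ ($b{\left(x \right)} = -6 - -10 = -6 + 10 = 4$)
$\sqrt{K{\left(14,23 \right)} + b{\left(t{\left(4 \right)} \right)}} = \sqrt{\sqrt{7 + 23} + 4} = \sqrt{\sqrt{30} + 4} = \sqrt{4 + \sqrt{30}}$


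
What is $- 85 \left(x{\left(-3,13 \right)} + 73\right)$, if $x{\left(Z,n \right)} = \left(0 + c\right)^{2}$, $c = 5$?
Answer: $-8330$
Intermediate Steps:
$x{\left(Z,n \right)} = 25$ ($x{\left(Z,n \right)} = \left(0 + 5\right)^{2} = 5^{2} = 25$)
$- 85 \left(x{\left(-3,13 \right)} + 73\right) = - 85 \left(25 + 73\right) = \left(-85\right) 98 = -8330$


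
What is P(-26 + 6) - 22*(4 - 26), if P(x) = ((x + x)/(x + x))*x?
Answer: 464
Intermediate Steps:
P(x) = x (P(x) = ((2*x)/((2*x)))*x = ((2*x)*(1/(2*x)))*x = 1*x = x)
P(-26 + 6) - 22*(4 - 26) = (-26 + 6) - 22*(4 - 26) = -20 - 22*(-22) = -20 - 1*(-484) = -20 + 484 = 464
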